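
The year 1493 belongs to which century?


Century = (year - 1) // 100 + 1
= (1493 - 1) // 100 + 1
= 1492 // 100 + 1
= 14 + 1

15th century


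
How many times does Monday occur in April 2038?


April 2038 has 30 days
Anchor: Jan 1, 2038. With p = 2038 - 1 = 2037: (p + p//4 - p//100 + p//400) mod 7 = (2037 + 509 - 20 + 5) mod 7 = 2531 mod 7 = 4 -> Friday (Mon=0 ... Sun=6)
Days before April (Jan-Mar): 90; April 1 index = (4 + 90) mod 7 = 3 -> Thursday
First Monday is April 5
Mondays: 5, 12, 19, 26

4 Mondays


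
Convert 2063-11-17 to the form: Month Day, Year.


ISO 2063-11-17 parses as year=2063, month=11, day=17
Month 11 -> November

November 17, 2063


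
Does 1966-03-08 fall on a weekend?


Anchor: Jan 1, 1966. With p = 1966 - 1 = 1965: (p + p//4 - p//100 + p//400) mod 7 = (1965 + 491 - 19 + 4) mod 7 = 2441 mod 7 = 5 -> Saturday (Mon=0 ... Sun=6)
Day of year: 67; offset = 66
Weekday index = (5 + 66) mod 7 = 1 -> Tuesday
Weekend days: Saturday, Sunday

No


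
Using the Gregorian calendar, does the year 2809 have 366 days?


Gregorian leap year rule: divisible by 4, but not by 100, unless also by 400.
2809 is not divisible by 4 -> not a leap year

No


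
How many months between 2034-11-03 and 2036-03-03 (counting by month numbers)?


From November 2034 to March 2036
2 years * 12 = 24 months, minus 8 months = 16

16 months


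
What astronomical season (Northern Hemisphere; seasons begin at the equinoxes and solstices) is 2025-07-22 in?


Date: July 22
Astronomical Summer (approx.; exact equinox/solstice day varies by year): June 21 to September 21
July 22 falls within the Summer window

Summer


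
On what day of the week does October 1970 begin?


Target: October 1, 1970
Anchor: Jan 1, 1970. With p = 1970 - 1 = 1969: (p + p//4 - p//100 + p//400) mod 7 = (1969 + 492 - 19 + 4) mod 7 = 2446 mod 7 = 3 -> Thursday (Mon=0 ... Sun=6)
Days before October (Jan-Sep): 273 days
Weekday index = (3 + 273) mod 7 = 3

Thursday


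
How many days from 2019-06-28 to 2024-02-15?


From 2019-06-28 to 2024-02-15
2019-06-28: days before June = 31 + 28 + 31 + 30 + 31 = 151 (2019 is not a leap year); day of year = 151 + 28 = 179
2024-02-15: days before February = 31; day of year = 31 + 15 = 46
Rest of 2019: 365 - 179 = 186
Full years 2020 (366), 2021 (365), 2022 (365), 2023 (365): 1461
Total = 186 + 1461 + 46 = 1693

1693 days


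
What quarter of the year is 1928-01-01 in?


Month: January (month 1)
Q1: Jan-Mar, Q2: Apr-Jun, Q3: Jul-Sep, Q4: Oct-Dec

Q1


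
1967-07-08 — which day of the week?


Date: July 8, 1967
Anchor: Jan 1, 1967. With p = 1967 - 1 = 1966: (p + p//4 - p//100 + p//400) mod 7 = (1966 + 491 - 19 + 4) mod 7 = 2442 mod 7 = 6 -> Sunday (Mon=0 ... Sun=6)
Days before July (Jan-Jun): 181; offset = 181 + 8 - 1 = 188
Weekday index = (6 + 188) mod 7 = 5

Day of the week: Saturday


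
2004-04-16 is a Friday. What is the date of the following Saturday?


Current: Friday
Target: Saturday
Days ahead: 1

Next Saturday: 2004-04-17


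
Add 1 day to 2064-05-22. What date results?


Start: 2064-05-22, add 1 day
May 2064 has 31 days; 22 + 1 = 23 stays within May

Result: 2064-05-23


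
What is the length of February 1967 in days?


February 1967 (leap year: no)

28 days


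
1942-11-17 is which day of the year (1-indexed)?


Date: November 17, 1942
Days in months 1 through 10: 304
Plus 17 days in November

Day of year: 321


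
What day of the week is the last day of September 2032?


September 2032 has 30 days
Anchor: Jan 1, 2032. With p = 2032 - 1 = 2031: (p + p//4 - p//100 + p//400) mod 7 = (2031 + 507 - 20 + 5) mod 7 = 2523 mod 7 = 3 -> Thursday (Mon=0 ... Sun=6)
Days before September (Jan-Aug): 244; September 1 index = (3 + 244) mod 7 = 2 -> Wednesday
Last day offset: 30 - 1 = 29 days
Weekday index = (2 + 29) mod 7 = 3

Thursday, September 30


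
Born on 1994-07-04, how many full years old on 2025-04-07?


Birth: 1994-07-04
Reference: 2025-04-07
Year difference: 2025 - 1994 = 31
Birthday not yet reached in 2025, subtract 1

30 years old


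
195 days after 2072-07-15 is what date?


Start: 2072-07-15, add 195 days
July 2072 has 31 days: 31 - 15 = 16 days to July 31 -> 179 left
August 2072 has 31 days -> 148 left
September 2072 has 30 days -> 118 left
October 2072 has 31 days -> 87 left
November 2072 has 30 days -> 57 left
December 2072 has 31 days -> 26 left
January 2073: 26 <= 31 -> lands on January 26

Result: 2073-01-26


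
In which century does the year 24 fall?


Century = (year - 1) // 100 + 1
= (24 - 1) // 100 + 1
= 23 // 100 + 1
= 0 + 1

1st century


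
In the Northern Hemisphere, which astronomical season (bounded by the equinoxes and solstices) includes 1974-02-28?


Date: February 28
Astronomical Winter (approx.; exact equinox/solstice day varies by year): December 21 to March 19
February 28 falls within the Winter window

Winter


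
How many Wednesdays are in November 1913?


November 1913 has 30 days
Anchor: Jan 1, 1913. With p = 1913 - 1 = 1912: (p + p//4 - p//100 + p//400) mod 7 = (1912 + 478 - 19 + 4) mod 7 = 2375 mod 7 = 2 -> Wednesday (Mon=0 ... Sun=6)
Days before November (Jan-Oct): 304; November 1 index = (2 + 304) mod 7 = 5 -> Saturday
First Wednesday is November 5
Wednesdays: 5, 12, 19, 26

4 Wednesdays


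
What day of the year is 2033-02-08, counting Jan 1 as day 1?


Date: February 8, 2033
Days in months 1 through 1: 31
Plus 8 days in February

Day of year: 39


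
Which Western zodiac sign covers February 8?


Date: February 8
Conventional tropical zodiac dates: Aquarius from January 20 onward; Pisces starts February 19
February 8 falls within the Aquarius range

Aquarius


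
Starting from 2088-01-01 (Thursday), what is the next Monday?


Current: Thursday
Target: Monday
Days ahead: 4

Next Monday: 2088-01-05


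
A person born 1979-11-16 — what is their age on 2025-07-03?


Birth: 1979-11-16
Reference: 2025-07-03
Year difference: 2025 - 1979 = 46
Birthday not yet reached in 2025, subtract 1

45 years old


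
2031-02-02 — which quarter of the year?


Month: February (month 2)
Q1: Jan-Mar, Q2: Apr-Jun, Q3: Jul-Sep, Q4: Oct-Dec

Q1


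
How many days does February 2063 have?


February 2063 (leap year: no)

28 days


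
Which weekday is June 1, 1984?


Target: June 1, 1984
Anchor: Jan 1, 1984. With p = 1984 - 1 = 1983: (p + p//4 - p//100 + p//400) mod 7 = (1983 + 495 - 19 + 4) mod 7 = 2463 mod 7 = 6 -> Sunday (Mon=0 ... Sun=6)
Days before June (Jan-May): 152 days
Weekday index = (6 + 152) mod 7 = 4

Friday


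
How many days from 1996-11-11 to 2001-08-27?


From 1996-11-11 to 2001-08-27
1996-11-11: days before November = 31 + 29 + 31 + 30 + 31 + 30 + 31 + 31 + 30 + 31 = 305 (1996 is a leap year); day of year = 305 + 11 = 316
2001-08-27: days before August = 31 + 28 + 31 + 30 + 31 + 30 + 31 = 212 (2001 is not a leap year); day of year = 212 + 27 = 239
Rest of 1996: 366 - 316 = 50
Full years 1997 (365), 1998 (365), 1999 (365), 2000 (366): 1461
Total = 50 + 1461 + 239 = 1750

1750 days


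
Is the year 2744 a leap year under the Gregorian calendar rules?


Gregorian leap year rule: divisible by 4, but not by 100, unless also by 400.
2744 is divisible by 4 but not 100 -> leap year

Yes


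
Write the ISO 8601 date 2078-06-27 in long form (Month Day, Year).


ISO 2078-06-27 parses as year=2078, month=06, day=27
Month 6 -> June

June 27, 2078


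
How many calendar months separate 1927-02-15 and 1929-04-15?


From February 1927 to April 1929
2 years * 12 = 24 months, plus 2 months = 26

26 months


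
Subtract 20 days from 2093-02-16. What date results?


Start: 2093-02-16, subtract 20 days
Back 16 days from February 16 reaches January 31, 2093 -> 4 left
January 2093: 31 - 4 = 27 -> lands on January 27

Result: 2093-01-27


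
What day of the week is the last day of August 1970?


August 1970 has 31 days
Anchor: Jan 1, 1970. With p = 1970 - 1 = 1969: (p + p//4 - p//100 + p//400) mod 7 = (1969 + 492 - 19 + 4) mod 7 = 2446 mod 7 = 3 -> Thursday (Mon=0 ... Sun=6)
Days before August (Jan-Jul): 212; August 1 index = (3 + 212) mod 7 = 5 -> Saturday
Last day offset: 31 - 1 = 30 days
Weekday index = (5 + 30) mod 7 = 0

Monday, August 31


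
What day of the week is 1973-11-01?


Date: November 1, 1973
Anchor: Jan 1, 1973. With p = 1973 - 1 = 1972: (p + p//4 - p//100 + p//400) mod 7 = (1972 + 493 - 19 + 4) mod 7 = 2450 mod 7 = 0 -> Monday (Mon=0 ... Sun=6)
Days before November (Jan-Oct): 304; offset = 304 + 1 - 1 = 304
Weekday index = (0 + 304) mod 7 = 3

Day of the week: Thursday


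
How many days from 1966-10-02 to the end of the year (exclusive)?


Day of year: 275 of 365
Remaining = 365 - 275

90 days


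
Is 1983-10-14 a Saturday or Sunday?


Anchor: Jan 1, 1983. With p = 1983 - 1 = 1982: (p + p//4 - p//100 + p//400) mod 7 = (1982 + 495 - 19 + 4) mod 7 = 2462 mod 7 = 5 -> Saturday (Mon=0 ... Sun=6)
Day of year: 287; offset = 286
Weekday index = (5 + 286) mod 7 = 4 -> Friday
Weekend days: Saturday, Sunday

No


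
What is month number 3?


Month 3 of 12

March


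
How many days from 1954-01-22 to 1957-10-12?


From 1954-01-22 to 1957-10-12
1954-01-22: day of year = 22
1957-10-12: days before October = 31 + 28 + 31 + 30 + 31 + 30 + 31 + 31 + 30 = 273 (1957 is not a leap year); day of year = 273 + 12 = 285
Rest of 1954: 365 - 22 = 343
Full years 1955 (365), 1956 (366): 731
Total = 343 + 731 + 285 = 1359

1359 days


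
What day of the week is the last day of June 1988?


June 1988 has 30 days
Anchor: Jan 1, 1988. With p = 1988 - 1 = 1987: (p + p//4 - p//100 + p//400) mod 7 = (1987 + 496 - 19 + 4) mod 7 = 2468 mod 7 = 4 -> Friday (Mon=0 ... Sun=6)
Days before June (Jan-May): 152; June 1 index = (4 + 152) mod 7 = 2 -> Wednesday
Last day offset: 30 - 1 = 29 days
Weekday index = (2 + 29) mod 7 = 3

Thursday, June 30


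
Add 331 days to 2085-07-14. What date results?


Start: 2085-07-14, add 331 days
July 2085 has 31 days: 31 - 14 = 17 days to July 31 -> 314 left
August 2085 has 31 days -> 283 left
September 2085 has 30 days -> 253 left
October 2085 has 31 days -> 222 left
November 2085 has 30 days -> 192 left
December 2085 has 31 days -> 161 left
January 2086 has 31 days -> 130 left
February 2086 has 28 days -> 102 left
March 2086 has 31 days -> 71 left
April 2086 has 30 days -> 41 left
May 2086 has 31 days -> 10 left
June 2086: 10 <= 30 -> lands on June 10

Result: 2086-06-10


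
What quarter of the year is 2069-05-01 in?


Month: May (month 5)
Q1: Jan-Mar, Q2: Apr-Jun, Q3: Jul-Sep, Q4: Oct-Dec

Q2


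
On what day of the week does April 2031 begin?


Target: April 1, 2031
Anchor: Jan 1, 2031. With p = 2031 - 1 = 2030: (p + p//4 - p//100 + p//400) mod 7 = (2030 + 507 - 20 + 5) mod 7 = 2522 mod 7 = 2 -> Wednesday (Mon=0 ... Sun=6)
Days before April (Jan-Mar): 90 days
Weekday index = (2 + 90) mod 7 = 1

Tuesday


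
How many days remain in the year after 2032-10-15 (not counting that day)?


Day of year: 289 of 366
Remaining = 366 - 289

77 days


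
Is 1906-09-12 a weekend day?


Anchor: Jan 1, 1906. With p = 1906 - 1 = 1905: (p + p//4 - p//100 + p//400) mod 7 = (1905 + 476 - 19 + 4) mod 7 = 2366 mod 7 = 0 -> Monday (Mon=0 ... Sun=6)
Day of year: 255; offset = 254
Weekday index = (0 + 254) mod 7 = 2 -> Wednesday
Weekend days: Saturday, Sunday

No


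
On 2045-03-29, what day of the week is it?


Date: March 29, 2045
Anchor: Jan 1, 2045. With p = 2045 - 1 = 2044: (p + p//4 - p//100 + p//400) mod 7 = (2044 + 511 - 20 + 5) mod 7 = 2540 mod 7 = 6 -> Sunday (Mon=0 ... Sun=6)
Days before March (Jan-Feb): 59; offset = 59 + 29 - 1 = 87
Weekday index = (6 + 87) mod 7 = 2

Day of the week: Wednesday


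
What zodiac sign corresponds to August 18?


Date: August 18
Conventional tropical zodiac dates: Leo from July 23 onward; Virgo starts August 23
August 18 falls within the Leo range

Leo


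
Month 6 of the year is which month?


Month 6 of 12

June


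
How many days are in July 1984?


July 1984

31 days


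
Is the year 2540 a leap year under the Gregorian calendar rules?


Gregorian leap year rule: divisible by 4, but not by 100, unless also by 400.
2540 is divisible by 4 but not 100 -> leap year

Yes


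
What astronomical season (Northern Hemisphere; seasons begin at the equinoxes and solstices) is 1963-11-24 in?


Date: November 24
Astronomical Autumn (approx.; exact equinox/solstice day varies by year): September 22 to December 20
November 24 falls within the Autumn window

Autumn


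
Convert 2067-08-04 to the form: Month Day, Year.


ISO 2067-08-04 parses as year=2067, month=08, day=04
Month 8 -> August

August 4, 2067


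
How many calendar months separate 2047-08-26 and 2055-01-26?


From August 2047 to January 2055
8 years * 12 = 96 months, minus 7 months = 89

89 months


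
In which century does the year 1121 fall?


Century = (year - 1) // 100 + 1
= (1121 - 1) // 100 + 1
= 1120 // 100 + 1
= 11 + 1

12th century


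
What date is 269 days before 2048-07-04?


Start: 2048-07-04, subtract 269 days
Back 4 days from July 4 reaches June 30, 2048 -> 265 left
June 2048 has 30 days -> back to May 31, 2048 -> 235 left
May 2048 has 31 days -> back to April 30, 2048 -> 204 left
April 2048 has 30 days -> back to March 31, 2048 -> 174 left
March 2048 has 31 days -> back to February 29, 2048 -> 143 left
February 2048 has 29 days -> back to January 31, 2048 -> 114 left
January 2048 has 31 days -> back to December 31, 2047 -> 83 left
December 2047 has 31 days -> back to November 30, 2047 -> 52 left
November 2047 has 30 days -> back to October 31, 2047 -> 22 left
October 2047: 31 - 22 = 9 -> lands on October 9

Result: 2047-10-09


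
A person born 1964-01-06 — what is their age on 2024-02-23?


Birth: 1964-01-06
Reference: 2024-02-23
Year difference: 2024 - 1964 = 60

60 years old


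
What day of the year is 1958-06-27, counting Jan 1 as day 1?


Date: June 27, 1958
Days in months 1 through 5: 151
Plus 27 days in June

Day of year: 178


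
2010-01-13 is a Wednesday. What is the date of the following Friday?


Current: Wednesday
Target: Friday
Days ahead: 2

Next Friday: 2010-01-15


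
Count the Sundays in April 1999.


April 1999 has 30 days
Anchor: Jan 1, 1999. With p = 1999 - 1 = 1998: (p + p//4 - p//100 + p//400) mod 7 = (1998 + 499 - 19 + 4) mod 7 = 2482 mod 7 = 4 -> Friday (Mon=0 ... Sun=6)
Days before April (Jan-Mar): 90; April 1 index = (4 + 90) mod 7 = 3 -> Thursday
First Sunday is April 4
Sundays: 4, 11, 18, 25

4 Sundays


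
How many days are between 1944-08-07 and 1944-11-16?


From 1944-08-07 to 1944-11-16
1944-08-07: days before August = 31 + 29 + 31 + 30 + 31 + 30 + 31 = 213 (1944 is a leap year); day of year = 213 + 7 = 220
1944-11-16: days before November = 31 + 29 + 31 + 30 + 31 + 30 + 31 + 31 + 30 + 31 = 305 (1944 is a leap year); day of year = 305 + 16 = 321
Same year: 321 - 220 = 101

101 days


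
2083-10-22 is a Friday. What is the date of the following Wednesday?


Current: Friday
Target: Wednesday
Days ahead: 5

Next Wednesday: 2083-10-27


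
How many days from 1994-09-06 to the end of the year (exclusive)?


Day of year: 249 of 365
Remaining = 365 - 249

116 days


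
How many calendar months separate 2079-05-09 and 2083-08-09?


From May 2079 to August 2083
4 years * 12 = 48 months, plus 3 months = 51

51 months


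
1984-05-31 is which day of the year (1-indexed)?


Date: May 31, 1984
Days in months 1 through 4: 121
Plus 31 days in May

Day of year: 152


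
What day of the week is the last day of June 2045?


June 2045 has 30 days
Anchor: Jan 1, 2045. With p = 2045 - 1 = 2044: (p + p//4 - p//100 + p//400) mod 7 = (2044 + 511 - 20 + 5) mod 7 = 2540 mod 7 = 6 -> Sunday (Mon=0 ... Sun=6)
Days before June (Jan-May): 151; June 1 index = (6 + 151) mod 7 = 3 -> Thursday
Last day offset: 30 - 1 = 29 days
Weekday index = (3 + 29) mod 7 = 4

Friday, June 30


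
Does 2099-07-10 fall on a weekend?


Anchor: Jan 1, 2099. With p = 2099 - 1 = 2098: (p + p//4 - p//100 + p//400) mod 7 = (2098 + 524 - 20 + 5) mod 7 = 2607 mod 7 = 3 -> Thursday (Mon=0 ... Sun=6)
Day of year: 191; offset = 190
Weekday index = (3 + 190) mod 7 = 4 -> Friday
Weekend days: Saturday, Sunday

No


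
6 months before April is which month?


April is month 4
4 - 6 = -2; wrap: -2 + 12 = 10

October


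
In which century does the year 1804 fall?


Century = (year - 1) // 100 + 1
= (1804 - 1) // 100 + 1
= 1803 // 100 + 1
= 18 + 1

19th century


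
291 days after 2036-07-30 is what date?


Start: 2036-07-30, add 291 days
July 2036 has 31 days: 31 - 30 = 1 day to July 31 -> 290 left
August 2036 has 31 days -> 259 left
September 2036 has 30 days -> 229 left
October 2036 has 31 days -> 198 left
November 2036 has 30 days -> 168 left
December 2036 has 31 days -> 137 left
January 2037 has 31 days -> 106 left
February 2037 has 28 days -> 78 left
March 2037 has 31 days -> 47 left
April 2037 has 30 days -> 17 left
May 2037: 17 <= 31 -> lands on May 17

Result: 2037-05-17


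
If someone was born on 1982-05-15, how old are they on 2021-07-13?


Birth: 1982-05-15
Reference: 2021-07-13
Year difference: 2021 - 1982 = 39

39 years old


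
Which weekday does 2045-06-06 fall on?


Date: June 6, 2045
Anchor: Jan 1, 2045. With p = 2045 - 1 = 2044: (p + p//4 - p//100 + p//400) mod 7 = (2044 + 511 - 20 + 5) mod 7 = 2540 mod 7 = 6 -> Sunday (Mon=0 ... Sun=6)
Days before June (Jan-May): 151; offset = 151 + 6 - 1 = 156
Weekday index = (6 + 156) mod 7 = 1

Day of the week: Tuesday


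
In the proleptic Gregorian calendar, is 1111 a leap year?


Gregorian leap year rule: divisible by 4, but not by 100, unless also by 400.
1111 is not divisible by 4 -> not a leap year

No


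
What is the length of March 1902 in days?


March 1902

31 days


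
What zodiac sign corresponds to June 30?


Date: June 30
Conventional tropical zodiac dates: Cancer from June 21 onward; Leo starts July 23
June 30 falls within the Cancer range

Cancer


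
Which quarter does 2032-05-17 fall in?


Month: May (month 5)
Q1: Jan-Mar, Q2: Apr-Jun, Q3: Jul-Sep, Q4: Oct-Dec

Q2


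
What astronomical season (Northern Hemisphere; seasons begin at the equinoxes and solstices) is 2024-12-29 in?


Date: December 29
Astronomical Winter (approx.; exact equinox/solstice day varies by year): December 21 to March 19
December 29 falls within the Winter window

Winter


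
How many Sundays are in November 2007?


November 2007 has 30 days
Anchor: Jan 1, 2007. With p = 2007 - 1 = 2006: (p + p//4 - p//100 + p//400) mod 7 = (2006 + 501 - 20 + 5) mod 7 = 2492 mod 7 = 0 -> Monday (Mon=0 ... Sun=6)
Days before November (Jan-Oct): 304; November 1 index = (0 + 304) mod 7 = 3 -> Thursday
First Sunday is November 4
Sundays: 4, 11, 18, 25

4 Sundays


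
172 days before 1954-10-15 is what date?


Start: 1954-10-15, subtract 172 days
Back 15 days from October 15 reaches September 30, 1954 -> 157 left
September 1954 has 30 days -> back to August 31, 1954 -> 127 left
August 1954 has 31 days -> back to July 31, 1954 -> 96 left
July 1954 has 31 days -> back to June 30, 1954 -> 65 left
June 1954 has 30 days -> back to May 31, 1954 -> 35 left
May 1954 has 31 days -> back to April 30, 1954 -> 4 left
April 1954: 30 - 4 = 26 -> lands on April 26

Result: 1954-04-26


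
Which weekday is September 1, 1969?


Target: September 1, 1969
Anchor: Jan 1, 1969. With p = 1969 - 1 = 1968: (p + p//4 - p//100 + p//400) mod 7 = (1968 + 492 - 19 + 4) mod 7 = 2445 mod 7 = 2 -> Wednesday (Mon=0 ... Sun=6)
Days before September (Jan-Aug): 243 days
Weekday index = (2 + 243) mod 7 = 0

Monday


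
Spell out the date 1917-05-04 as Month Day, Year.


ISO 1917-05-04 parses as year=1917, month=05, day=04
Month 5 -> May

May 4, 1917


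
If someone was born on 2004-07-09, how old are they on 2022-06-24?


Birth: 2004-07-09
Reference: 2022-06-24
Year difference: 2022 - 2004 = 18
Birthday not yet reached in 2022, subtract 1

17 years old


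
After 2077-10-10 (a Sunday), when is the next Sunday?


Current: Sunday
Target: Sunday
Days ahead: 7

Next Sunday: 2077-10-17


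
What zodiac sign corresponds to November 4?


Date: November 4
Conventional tropical zodiac dates: Scorpio from October 23 onward; Sagittarius starts November 22
November 4 falls within the Scorpio range

Scorpio


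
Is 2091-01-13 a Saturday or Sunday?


Anchor: Jan 1, 2091. With p = 2091 - 1 = 2090: (p + p//4 - p//100 + p//400) mod 7 = (2090 + 522 - 20 + 5) mod 7 = 2597 mod 7 = 0 -> Monday (Mon=0 ... Sun=6)
Day of year: 13; offset = 12
Weekday index = (0 + 12) mod 7 = 5 -> Saturday
Weekend days: Saturday, Sunday

Yes


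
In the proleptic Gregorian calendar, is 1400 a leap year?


Gregorian leap year rule: divisible by 4, but not by 100, unless also by 400.
1400 is divisible by 100 but not 400 -> not a leap year

No


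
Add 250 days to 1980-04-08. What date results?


Start: 1980-04-08, add 250 days
April 1980 has 30 days: 30 - 8 = 22 days to April 30 -> 228 left
May 1980 has 31 days -> 197 left
June 1980 has 30 days -> 167 left
July 1980 has 31 days -> 136 left
August 1980 has 31 days -> 105 left
September 1980 has 30 days -> 75 left
October 1980 has 31 days -> 44 left
November 1980 has 30 days -> 14 left
December 1980: 14 <= 31 -> lands on December 14

Result: 1980-12-14


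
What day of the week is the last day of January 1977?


January 1977 has 31 days
Anchor: Jan 1, 1977. With p = 1977 - 1 = 1976: (p + p//4 - p//100 + p//400) mod 7 = (1976 + 494 - 19 + 4) mod 7 = 2455 mod 7 = 5 -> Saturday (Mon=0 ... Sun=6)
January 1 is the anchor itself -> Saturday
Last day offset: 31 - 1 = 30 days
Weekday index = (5 + 30) mod 7 = 0

Monday, January 31


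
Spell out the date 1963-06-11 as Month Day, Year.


ISO 1963-06-11 parses as year=1963, month=06, day=11
Month 6 -> June

June 11, 1963


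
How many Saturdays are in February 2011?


February 2011 has 28 days
Anchor: Jan 1, 2011. With p = 2011 - 1 = 2010: (p + p//4 - p//100 + p//400) mod 7 = (2010 + 502 - 20 + 5) mod 7 = 2497 mod 7 = 5 -> Saturday (Mon=0 ... Sun=6)
Days before February (Jan): 31; February 1 index = (5 + 31) mod 7 = 1 -> Tuesday
First Saturday is February 5
Saturdays: 5, 12, 19, 26

4 Saturdays


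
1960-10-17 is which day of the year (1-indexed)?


Date: October 17, 1960
Days in months 1 through 9: 274
Plus 17 days in October

Day of year: 291


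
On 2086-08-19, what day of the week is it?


Date: August 19, 2086
Anchor: Jan 1, 2086. With p = 2086 - 1 = 2085: (p + p//4 - p//100 + p//400) mod 7 = (2085 + 521 - 20 + 5) mod 7 = 2591 mod 7 = 1 -> Tuesday (Mon=0 ... Sun=6)
Days before August (Jan-Jul): 212; offset = 212 + 19 - 1 = 230
Weekday index = (1 + 230) mod 7 = 0

Day of the week: Monday


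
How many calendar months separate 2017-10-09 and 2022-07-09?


From October 2017 to July 2022
5 years * 12 = 60 months, minus 3 months = 57

57 months


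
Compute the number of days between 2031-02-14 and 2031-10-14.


From 2031-02-14 to 2031-10-14
2031-02-14: days before February = 31; day of year = 31 + 14 = 45
2031-10-14: days before October = 31 + 28 + 31 + 30 + 31 + 30 + 31 + 31 + 30 = 273 (2031 is not a leap year); day of year = 273 + 14 = 287
Same year: 287 - 45 = 242

242 days


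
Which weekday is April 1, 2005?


Target: April 1, 2005
Anchor: Jan 1, 2005. With p = 2005 - 1 = 2004: (p + p//4 - p//100 + p//400) mod 7 = (2004 + 501 - 20 + 5) mod 7 = 2490 mod 7 = 5 -> Saturday (Mon=0 ... Sun=6)
Days before April (Jan-Mar): 90 days
Weekday index = (5 + 90) mod 7 = 4

Friday


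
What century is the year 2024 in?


Century = (year - 1) // 100 + 1
= (2024 - 1) // 100 + 1
= 2023 // 100 + 1
= 20 + 1

21st century


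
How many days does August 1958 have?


August 1958

31 days


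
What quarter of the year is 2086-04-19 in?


Month: April (month 4)
Q1: Jan-Mar, Q2: Apr-Jun, Q3: Jul-Sep, Q4: Oct-Dec

Q2


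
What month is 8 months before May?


May is month 5
5 - 8 = -3; wrap: -3 + 12 = 9

September


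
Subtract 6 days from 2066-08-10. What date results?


Start: 2066-08-10, subtract 6 days
10 - 6 = 4 stays within August 2066

Result: 2066-08-04


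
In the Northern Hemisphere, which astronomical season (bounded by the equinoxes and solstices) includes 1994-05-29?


Date: May 29
Astronomical Spring (approx.; exact equinox/solstice day varies by year): March 20 to June 20
May 29 falls within the Spring window

Spring


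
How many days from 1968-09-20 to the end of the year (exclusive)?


Day of year: 264 of 366
Remaining = 366 - 264

102 days


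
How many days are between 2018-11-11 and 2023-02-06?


From 2018-11-11 to 2023-02-06
2018-11-11: days before November = 31 + 28 + 31 + 30 + 31 + 30 + 31 + 31 + 30 + 31 = 304 (2018 is not a leap year); day of year = 304 + 11 = 315
2023-02-06: days before February = 31; day of year = 31 + 6 = 37
Rest of 2018: 365 - 315 = 50
Full years 2019 (365), 2020 (366), 2021 (365), 2022 (365): 1461
Total = 50 + 1461 + 37 = 1548

1548 days


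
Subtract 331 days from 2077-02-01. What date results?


Start: 2077-02-01, subtract 331 days
Back 1 day from February 1 reaches January 31, 2077 -> 330 left
January 2077 has 31 days -> back to December 31, 2076 -> 299 left
December 2076 has 31 days -> back to November 30, 2076 -> 268 left
November 2076 has 30 days -> back to October 31, 2076 -> 238 left
October 2076 has 31 days -> back to September 30, 2076 -> 207 left
September 2076 has 30 days -> back to August 31, 2076 -> 177 left
August 2076 has 31 days -> back to July 31, 2076 -> 146 left
July 2076 has 31 days -> back to June 30, 2076 -> 115 left
June 2076 has 30 days -> back to May 31, 2076 -> 85 left
May 2076 has 31 days -> back to April 30, 2076 -> 54 left
April 2076 has 30 days -> back to March 31, 2076 -> 24 left
March 2076: 31 - 24 = 7 -> lands on March 7

Result: 2076-03-07


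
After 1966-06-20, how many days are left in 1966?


Day of year: 171 of 365
Remaining = 365 - 171

194 days


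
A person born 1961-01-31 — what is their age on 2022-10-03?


Birth: 1961-01-31
Reference: 2022-10-03
Year difference: 2022 - 1961 = 61

61 years old


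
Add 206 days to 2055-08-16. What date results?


Start: 2055-08-16, add 206 days
August 2055 has 31 days: 31 - 16 = 15 days to August 31 -> 191 left
September 2055 has 30 days -> 161 left
October 2055 has 31 days -> 130 left
November 2055 has 30 days -> 100 left
December 2055 has 31 days -> 69 left
January 2056 has 31 days -> 38 left
February 2056 has 29 days -> 9 left
March 2056: 9 <= 31 -> lands on March 9

Result: 2056-03-09


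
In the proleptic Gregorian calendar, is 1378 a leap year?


Gregorian leap year rule: divisible by 4, but not by 100, unless also by 400.
1378 is not divisible by 4 -> not a leap year

No


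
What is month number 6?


Month 6 of 12

June


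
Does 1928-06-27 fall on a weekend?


Anchor: Jan 1, 1928. With p = 1928 - 1 = 1927: (p + p//4 - p//100 + p//400) mod 7 = (1927 + 481 - 19 + 4) mod 7 = 2393 mod 7 = 6 -> Sunday (Mon=0 ... Sun=6)
Day of year: 179; offset = 178
Weekday index = (6 + 178) mod 7 = 2 -> Wednesday
Weekend days: Saturday, Sunday

No


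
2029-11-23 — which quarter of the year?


Month: November (month 11)
Q1: Jan-Mar, Q2: Apr-Jun, Q3: Jul-Sep, Q4: Oct-Dec

Q4


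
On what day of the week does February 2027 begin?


Target: February 1, 2027
Anchor: Jan 1, 2027. With p = 2027 - 1 = 2026: (p + p//4 - p//100 + p//400) mod 7 = (2026 + 506 - 20 + 5) mod 7 = 2517 mod 7 = 4 -> Friday (Mon=0 ... Sun=6)
Days before February (Jan): 31 days
Weekday index = (4 + 31) mod 7 = 0

Monday


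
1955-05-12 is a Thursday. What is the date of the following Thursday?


Current: Thursday
Target: Thursday
Days ahead: 7

Next Thursday: 1955-05-19


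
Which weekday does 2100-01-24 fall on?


Date: January 24, 2100
Anchor: Jan 1, 2100. With p = 2100 - 1 = 2099: (p + p//4 - p//100 + p//400) mod 7 = (2099 + 524 - 20 + 5) mod 7 = 2608 mod 7 = 4 -> Friday (Mon=0 ... Sun=6)
Days into year = 24 - 1 = 23
Weekday index = (4 + 23) mod 7 = 6

Day of the week: Sunday


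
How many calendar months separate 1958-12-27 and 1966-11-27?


From December 1958 to November 1966
8 years * 12 = 96 months, minus 1 month = 95

95 months


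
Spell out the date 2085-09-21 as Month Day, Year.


ISO 2085-09-21 parses as year=2085, month=09, day=21
Month 9 -> September

September 21, 2085


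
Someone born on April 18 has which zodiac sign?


Date: April 18
Conventional tropical zodiac dates: Aries from March 21 onward; Taurus starts April 20
April 18 falls within the Aries range

Aries


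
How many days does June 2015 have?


June 2015

30 days


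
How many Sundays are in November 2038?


November 2038 has 30 days
Anchor: Jan 1, 2038. With p = 2038 - 1 = 2037: (p + p//4 - p//100 + p//400) mod 7 = (2037 + 509 - 20 + 5) mod 7 = 2531 mod 7 = 4 -> Friday (Mon=0 ... Sun=6)
Days before November (Jan-Oct): 304; November 1 index = (4 + 304) mod 7 = 0 -> Monday
First Sunday is November 7
Sundays: 7, 14, 21, 28

4 Sundays


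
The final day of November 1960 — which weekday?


November 1960 has 30 days
Anchor: Jan 1, 1960. With p = 1960 - 1 = 1959: (p + p//4 - p//100 + p//400) mod 7 = (1959 + 489 - 19 + 4) mod 7 = 2433 mod 7 = 4 -> Friday (Mon=0 ... Sun=6)
Days before November (Jan-Oct): 305; November 1 index = (4 + 305) mod 7 = 1 -> Tuesday
Last day offset: 30 - 1 = 29 days
Weekday index = (1 + 29) mod 7 = 2

Wednesday, November 30


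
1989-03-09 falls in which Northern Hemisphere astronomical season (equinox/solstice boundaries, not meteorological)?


Date: March 9
Astronomical Winter (approx.; exact equinox/solstice day varies by year): December 21 to March 19
March 9 falls within the Winter window

Winter


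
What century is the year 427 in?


Century = (year - 1) // 100 + 1
= (427 - 1) // 100 + 1
= 426 // 100 + 1
= 4 + 1

5th century


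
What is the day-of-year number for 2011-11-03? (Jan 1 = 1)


Date: November 3, 2011
Days in months 1 through 10: 304
Plus 3 days in November

Day of year: 307


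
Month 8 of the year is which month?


Month 8 of 12

August


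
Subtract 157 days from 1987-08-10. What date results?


Start: 1987-08-10, subtract 157 days
Back 10 days from August 10 reaches July 31, 1987 -> 147 left
July 1987 has 31 days -> back to June 30, 1987 -> 116 left
June 1987 has 30 days -> back to May 31, 1987 -> 86 left
May 1987 has 31 days -> back to April 30, 1987 -> 55 left
April 1987 has 30 days -> back to March 31, 1987 -> 25 left
March 1987: 31 - 25 = 6 -> lands on March 6

Result: 1987-03-06


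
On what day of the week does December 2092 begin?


Target: December 1, 2092
Anchor: Jan 1, 2092. With p = 2092 - 1 = 2091: (p + p//4 - p//100 + p//400) mod 7 = (2091 + 522 - 20 + 5) mod 7 = 2598 mod 7 = 1 -> Tuesday (Mon=0 ... Sun=6)
Days before December (Jan-Nov): 335 days
Weekday index = (1 + 335) mod 7 = 0

Monday


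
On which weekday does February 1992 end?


February 1992 has 29 days
Anchor: Jan 1, 1992. With p = 1992 - 1 = 1991: (p + p//4 - p//100 + p//400) mod 7 = (1991 + 497 - 19 + 4) mod 7 = 2473 mod 7 = 2 -> Wednesday (Mon=0 ... Sun=6)
Days before February (Jan): 31; February 1 index = (2 + 31) mod 7 = 5 -> Saturday
Last day offset: 29 - 1 = 28 days
Weekday index = (5 + 28) mod 7 = 5

Saturday, February 29


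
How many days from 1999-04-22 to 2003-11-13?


From 1999-04-22 to 2003-11-13
1999-04-22: days before April = 31 + 28 + 31 = 90 (1999 is not a leap year); day of year = 90 + 22 = 112
2003-11-13: days before November = 31 + 28 + 31 + 30 + 31 + 30 + 31 + 31 + 30 + 31 = 304 (2003 is not a leap year); day of year = 304 + 13 = 317
Rest of 1999: 365 - 112 = 253
Full years 2000 (366), 2001 (365), 2002 (365): 1096
Total = 253 + 1096 + 317 = 1666

1666 days


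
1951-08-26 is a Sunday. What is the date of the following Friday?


Current: Sunday
Target: Friday
Days ahead: 5

Next Friday: 1951-08-31


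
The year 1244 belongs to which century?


Century = (year - 1) // 100 + 1
= (1244 - 1) // 100 + 1
= 1243 // 100 + 1
= 12 + 1

13th century


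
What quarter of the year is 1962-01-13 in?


Month: January (month 1)
Q1: Jan-Mar, Q2: Apr-Jun, Q3: Jul-Sep, Q4: Oct-Dec

Q1


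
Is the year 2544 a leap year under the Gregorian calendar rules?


Gregorian leap year rule: divisible by 4, but not by 100, unless also by 400.
2544 is divisible by 4 but not 100 -> leap year

Yes


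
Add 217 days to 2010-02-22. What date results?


Start: 2010-02-22, add 217 days
February 2010 has 28 days: 28 - 22 = 6 days to February 28 -> 211 left
March 2010 has 31 days -> 180 left
April 2010 has 30 days -> 150 left
May 2010 has 31 days -> 119 left
June 2010 has 30 days -> 89 left
July 2010 has 31 days -> 58 left
August 2010 has 31 days -> 27 left
September 2010: 27 <= 30 -> lands on September 27

Result: 2010-09-27


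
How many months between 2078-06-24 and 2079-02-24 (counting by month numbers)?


From June 2078 to February 2079
1 year * 12 = 12 months, minus 4 months = 8

8 months


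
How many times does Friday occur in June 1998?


June 1998 has 30 days
Anchor: Jan 1, 1998. With p = 1998 - 1 = 1997: (p + p//4 - p//100 + p//400) mod 7 = (1997 + 499 - 19 + 4) mod 7 = 2481 mod 7 = 3 -> Thursday (Mon=0 ... Sun=6)
Days before June (Jan-May): 151; June 1 index = (3 + 151) mod 7 = 0 -> Monday
First Friday is June 5
Fridays: 5, 12, 19, 26

4 Fridays


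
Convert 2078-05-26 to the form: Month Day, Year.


ISO 2078-05-26 parses as year=2078, month=05, day=26
Month 5 -> May

May 26, 2078


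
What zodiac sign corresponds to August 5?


Date: August 5
Conventional tropical zodiac dates: Leo from July 23 onward; Virgo starts August 23
August 5 falls within the Leo range

Leo


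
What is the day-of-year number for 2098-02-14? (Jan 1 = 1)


Date: February 14, 2098
Days in months 1 through 1: 31
Plus 14 days in February

Day of year: 45


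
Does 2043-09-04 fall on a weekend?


Anchor: Jan 1, 2043. With p = 2043 - 1 = 2042: (p + p//4 - p//100 + p//400) mod 7 = (2042 + 510 - 20 + 5) mod 7 = 2537 mod 7 = 3 -> Thursday (Mon=0 ... Sun=6)
Day of year: 247; offset = 246
Weekday index = (3 + 246) mod 7 = 4 -> Friday
Weekend days: Saturday, Sunday

No


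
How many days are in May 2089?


May 2089

31 days


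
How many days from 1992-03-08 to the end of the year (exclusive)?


Day of year: 68 of 366
Remaining = 366 - 68

298 days


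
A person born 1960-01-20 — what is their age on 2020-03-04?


Birth: 1960-01-20
Reference: 2020-03-04
Year difference: 2020 - 1960 = 60

60 years old


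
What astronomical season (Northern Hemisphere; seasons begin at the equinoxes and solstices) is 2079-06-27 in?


Date: June 27
Astronomical Summer (approx.; exact equinox/solstice day varies by year): June 21 to September 21
June 27 falls within the Summer window

Summer


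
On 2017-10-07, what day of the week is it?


Date: October 7, 2017
Anchor: Jan 1, 2017. With p = 2017 - 1 = 2016: (p + p//4 - p//100 + p//400) mod 7 = (2016 + 504 - 20 + 5) mod 7 = 2505 mod 7 = 6 -> Sunday (Mon=0 ... Sun=6)
Days before October (Jan-Sep): 273; offset = 273 + 7 - 1 = 279
Weekday index = (6 + 279) mod 7 = 5

Day of the week: Saturday


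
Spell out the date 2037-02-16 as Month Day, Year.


ISO 2037-02-16 parses as year=2037, month=02, day=16
Month 2 -> February

February 16, 2037


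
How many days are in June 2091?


June 2091

30 days


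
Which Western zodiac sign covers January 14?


Date: January 14
Conventional tropical zodiac dates: Capricorn from December 22 onward; Aquarius starts January 20
January 14 falls within the Capricorn range

Capricorn


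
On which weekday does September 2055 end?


September 2055 has 30 days
Anchor: Jan 1, 2055. With p = 2055 - 1 = 2054: (p + p//4 - p//100 + p//400) mod 7 = (2054 + 513 - 20 + 5) mod 7 = 2552 mod 7 = 4 -> Friday (Mon=0 ... Sun=6)
Days before September (Jan-Aug): 243; September 1 index = (4 + 243) mod 7 = 2 -> Wednesday
Last day offset: 30 - 1 = 29 days
Weekday index = (2 + 29) mod 7 = 3

Thursday, September 30


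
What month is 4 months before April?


April is month 4
4 - 4 = 0; wrap: 0 + 12 = 12

December


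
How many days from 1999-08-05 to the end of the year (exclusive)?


Day of year: 217 of 365
Remaining = 365 - 217

148 days


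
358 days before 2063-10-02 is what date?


Start: 2063-10-02, subtract 358 days
Back 2 days from October 2 reaches September 30, 2063 -> 356 left
September 2063 has 30 days -> back to August 31, 2063 -> 326 left
August 2063 has 31 days -> back to July 31, 2063 -> 295 left
July 2063 has 31 days -> back to June 30, 2063 -> 264 left
June 2063 has 30 days -> back to May 31, 2063 -> 234 left
May 2063 has 31 days -> back to April 30, 2063 -> 203 left
April 2063 has 30 days -> back to March 31, 2063 -> 173 left
March 2063 has 31 days -> back to February 28, 2063 -> 142 left
February 2063 has 28 days -> back to January 31, 2063 -> 114 left
January 2063 has 31 days -> back to December 31, 2062 -> 83 left
December 2062 has 31 days -> back to November 30, 2062 -> 52 left
November 2062 has 30 days -> back to October 31, 2062 -> 22 left
October 2062: 31 - 22 = 9 -> lands on October 9

Result: 2062-10-09


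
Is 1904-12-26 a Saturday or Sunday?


Anchor: Jan 1, 1904. With p = 1904 - 1 = 1903: (p + p//4 - p//100 + p//400) mod 7 = (1903 + 475 - 19 + 4) mod 7 = 2363 mod 7 = 4 -> Friday (Mon=0 ... Sun=6)
Day of year: 361; offset = 360
Weekday index = (4 + 360) mod 7 = 0 -> Monday
Weekend days: Saturday, Sunday

No


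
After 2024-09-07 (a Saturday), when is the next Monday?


Current: Saturday
Target: Monday
Days ahead: 2

Next Monday: 2024-09-09


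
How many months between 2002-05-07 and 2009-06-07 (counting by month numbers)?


From May 2002 to June 2009
7 years * 12 = 84 months, plus 1 month = 85

85 months


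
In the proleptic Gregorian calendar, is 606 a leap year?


Gregorian leap year rule: divisible by 4, but not by 100, unless also by 400.
606 is not divisible by 4 -> not a leap year

No


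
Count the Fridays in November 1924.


November 1924 has 30 days
Anchor: Jan 1, 1924. With p = 1924 - 1 = 1923: (p + p//4 - p//100 + p//400) mod 7 = (1923 + 480 - 19 + 4) mod 7 = 2388 mod 7 = 1 -> Tuesday (Mon=0 ... Sun=6)
Days before November (Jan-Oct): 305; November 1 index = (1 + 305) mod 7 = 5 -> Saturday
First Friday is November 7
Fridays: 7, 14, 21, 28

4 Fridays


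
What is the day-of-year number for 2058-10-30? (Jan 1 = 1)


Date: October 30, 2058
Days in months 1 through 9: 273
Plus 30 days in October

Day of year: 303


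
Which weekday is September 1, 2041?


Target: September 1, 2041
Anchor: Jan 1, 2041. With p = 2041 - 1 = 2040: (p + p//4 - p//100 + p//400) mod 7 = (2040 + 510 - 20 + 5) mod 7 = 2535 mod 7 = 1 -> Tuesday (Mon=0 ... Sun=6)
Days before September (Jan-Aug): 243 days
Weekday index = (1 + 243) mod 7 = 6

Sunday


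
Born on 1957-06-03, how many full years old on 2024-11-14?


Birth: 1957-06-03
Reference: 2024-11-14
Year difference: 2024 - 1957 = 67

67 years old


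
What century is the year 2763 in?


Century = (year - 1) // 100 + 1
= (2763 - 1) // 100 + 1
= 2762 // 100 + 1
= 27 + 1

28th century


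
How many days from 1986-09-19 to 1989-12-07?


From 1986-09-19 to 1989-12-07
1986-09-19: days before September = 31 + 28 + 31 + 30 + 31 + 30 + 31 + 31 = 243 (1986 is not a leap year); day of year = 243 + 19 = 262
1989-12-07: days before December = 31 + 28 + 31 + 30 + 31 + 30 + 31 + 31 + 30 + 31 + 30 = 334 (1989 is not a leap year); day of year = 334 + 7 = 341
Rest of 1986: 365 - 262 = 103
Full years 1987 (365), 1988 (366): 731
Total = 103 + 731 + 341 = 1175

1175 days
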